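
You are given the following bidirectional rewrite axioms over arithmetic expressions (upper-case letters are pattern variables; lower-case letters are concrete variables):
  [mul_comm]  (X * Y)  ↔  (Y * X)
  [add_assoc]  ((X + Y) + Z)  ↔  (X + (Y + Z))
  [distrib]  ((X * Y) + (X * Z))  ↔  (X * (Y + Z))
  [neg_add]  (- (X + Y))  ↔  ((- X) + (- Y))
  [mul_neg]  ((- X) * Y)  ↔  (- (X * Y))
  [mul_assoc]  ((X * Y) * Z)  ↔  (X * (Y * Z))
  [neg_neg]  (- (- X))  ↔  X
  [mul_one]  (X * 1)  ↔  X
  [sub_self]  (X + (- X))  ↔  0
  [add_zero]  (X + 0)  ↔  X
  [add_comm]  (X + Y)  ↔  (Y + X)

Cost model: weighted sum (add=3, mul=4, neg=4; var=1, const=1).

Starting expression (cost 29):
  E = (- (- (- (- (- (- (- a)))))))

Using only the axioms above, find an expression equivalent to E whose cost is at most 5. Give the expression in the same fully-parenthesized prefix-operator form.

(1) (- (- (- (- (- (- a))))))  =[neg_neg →]=  (- (- (- (- a))))    ⊢ (- (- (- (- (- a)))))
(2) (- (- (- a)))  =[neg_neg →]=  (- a)    ⊢ (- (- (- a)))
(3) (- (- a))  =[neg_neg →]=  a    ⊢ cost 5, within 5

(- a)   [cost 5]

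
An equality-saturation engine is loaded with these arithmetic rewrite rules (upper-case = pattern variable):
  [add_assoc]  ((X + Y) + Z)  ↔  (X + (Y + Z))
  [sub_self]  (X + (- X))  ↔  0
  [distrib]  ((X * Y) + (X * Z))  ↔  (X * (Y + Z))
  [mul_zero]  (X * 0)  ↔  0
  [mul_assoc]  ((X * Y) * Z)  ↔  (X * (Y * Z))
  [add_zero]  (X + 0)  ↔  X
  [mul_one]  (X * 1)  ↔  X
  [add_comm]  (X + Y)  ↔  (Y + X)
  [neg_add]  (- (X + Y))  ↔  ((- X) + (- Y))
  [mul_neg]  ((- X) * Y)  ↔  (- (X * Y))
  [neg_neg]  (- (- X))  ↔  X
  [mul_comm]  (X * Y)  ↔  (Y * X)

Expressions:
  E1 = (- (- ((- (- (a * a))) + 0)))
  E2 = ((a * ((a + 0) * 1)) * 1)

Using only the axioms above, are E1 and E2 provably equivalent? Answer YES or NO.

YES

step 1: neg_neg (→) rewrites (- (- ((- (- (a * a))) + 0))) into ((- (- (a * a))) + 0)
step 2: add_zero (→) rewrites ((- (- (a * a))) + 0) into (- (- (a * a)))
step 3: neg_neg (→) rewrites (- (- (a * a))) into (a * a)
step 4: mul_one (←) rewrites (a * a) into ((a * a) * 1)
step 5: mul_one (←) rewrites a into (a * 1), now ((a * (a * 1)) * 1)
step 6: add_zero (←) rewrites a into (a + 0), which is E2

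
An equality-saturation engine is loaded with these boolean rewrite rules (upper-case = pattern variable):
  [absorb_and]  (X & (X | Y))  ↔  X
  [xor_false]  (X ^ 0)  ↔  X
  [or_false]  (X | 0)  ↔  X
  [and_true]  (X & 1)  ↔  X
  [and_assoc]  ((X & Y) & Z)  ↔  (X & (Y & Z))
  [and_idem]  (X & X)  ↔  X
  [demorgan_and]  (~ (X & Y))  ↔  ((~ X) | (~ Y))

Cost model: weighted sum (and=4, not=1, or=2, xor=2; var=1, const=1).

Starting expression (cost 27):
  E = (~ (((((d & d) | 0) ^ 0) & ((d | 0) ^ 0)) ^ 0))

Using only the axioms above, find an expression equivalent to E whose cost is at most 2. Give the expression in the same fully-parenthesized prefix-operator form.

(~ d)   [cost 2]

(1) (d & d)  =[and_idem →]=  d    ⊢ (~ ((((d | 0) ^ 0) & ((d | 0) ^ 0)) ^ 0))
(2) (((d | 0) ^ 0) & ((d | 0) ^ 0))  =[and_idem →]=  ((d | 0) ^ 0)    ⊢ (~ (((d | 0) ^ 0) ^ 0))
(3) (d | 0)  =[or_false →]=  d    ⊢ (~ ((d ^ 0) ^ 0))
(4) ((d ^ 0) ^ 0)  =[xor_false →]=  (d ^ 0)    ⊢ (~ (d ^ 0))
(5) (d ^ 0)  =[xor_false →]=  d    ⊢ cost 2, within 2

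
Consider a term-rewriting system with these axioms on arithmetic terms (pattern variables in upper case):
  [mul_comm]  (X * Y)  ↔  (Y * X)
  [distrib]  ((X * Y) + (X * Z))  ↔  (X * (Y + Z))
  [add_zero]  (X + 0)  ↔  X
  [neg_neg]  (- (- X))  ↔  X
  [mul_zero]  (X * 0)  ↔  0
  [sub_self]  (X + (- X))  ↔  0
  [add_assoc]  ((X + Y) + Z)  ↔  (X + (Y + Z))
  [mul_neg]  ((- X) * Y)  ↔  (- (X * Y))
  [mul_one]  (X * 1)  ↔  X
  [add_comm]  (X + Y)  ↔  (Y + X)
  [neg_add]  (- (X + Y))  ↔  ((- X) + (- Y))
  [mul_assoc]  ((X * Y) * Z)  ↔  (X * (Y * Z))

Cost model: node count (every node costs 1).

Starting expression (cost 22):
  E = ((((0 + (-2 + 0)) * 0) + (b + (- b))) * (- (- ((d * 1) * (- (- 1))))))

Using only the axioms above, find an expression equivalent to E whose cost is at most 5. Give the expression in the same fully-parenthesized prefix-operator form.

((-2 * 0) * d)   [cost 5]

step 1: neg_neg (→) rewrites (- (- 1)) into 1, now ((((0 + (-2 + 0)) * 0) + (b + (- b))) * (- (- ((d * 1) * 1))))
step 2: sub_self (→) rewrites (b + (- b)) into 0, now ((((0 + (-2 + 0)) * 0) + 0) * (- (- ((d * 1) * 1))))
step 3: add_comm (→) rewrites (0 + (-2 + 0)) into ((-2 + 0) + 0), now (((((-2 + 0) + 0) * 0) + 0) * (- (- ((d * 1) * 1))))
step 4: mul_one (→) rewrites ((d * 1) * 1) into (d * 1), now (((((-2 + 0) + 0) * 0) + 0) * (- (- (d * 1))))
step 5: neg_neg (→) rewrites (- (- (d * 1))) into (d * 1), now (((((-2 + 0) + 0) * 0) + 0) * (d * 1))
step 6: add_zero (→) rewrites (-2 + 0) into -2, now ((((-2 + 0) * 0) + 0) * (d * 1))
step 7: add_zero (→) rewrites (-2 + 0) into -2, now (((-2 * 0) + 0) * (d * 1))
step 8: mul_one (→) rewrites (d * 1) into d, now (((-2 * 0) + 0) * d)
step 9: add_zero (→) rewrites ((-2 * 0) + 0) into (-2 * 0), reaching cost 5 (bound 5)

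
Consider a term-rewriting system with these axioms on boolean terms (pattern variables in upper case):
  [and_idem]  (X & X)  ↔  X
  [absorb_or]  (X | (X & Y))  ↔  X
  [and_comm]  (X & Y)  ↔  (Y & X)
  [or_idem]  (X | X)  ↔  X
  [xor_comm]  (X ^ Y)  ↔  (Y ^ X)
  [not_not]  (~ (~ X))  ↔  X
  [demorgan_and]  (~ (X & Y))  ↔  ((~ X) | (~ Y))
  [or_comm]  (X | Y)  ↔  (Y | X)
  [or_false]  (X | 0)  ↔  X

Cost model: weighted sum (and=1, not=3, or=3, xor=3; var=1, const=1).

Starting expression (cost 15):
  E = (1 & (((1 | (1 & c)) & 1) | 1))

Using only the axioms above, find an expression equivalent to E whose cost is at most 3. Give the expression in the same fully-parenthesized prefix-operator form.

(1 & 1)   [cost 3]

step 1: absorb_or (→) rewrites (1 | (1 & c)) into 1, now (1 & ((1 & 1) | 1))
step 2: and_idem (→) rewrites (1 & 1) into 1, now (1 & (1 | 1))
step 3: or_idem (→) rewrites (1 | 1) into 1, reaching cost 3 (bound 3)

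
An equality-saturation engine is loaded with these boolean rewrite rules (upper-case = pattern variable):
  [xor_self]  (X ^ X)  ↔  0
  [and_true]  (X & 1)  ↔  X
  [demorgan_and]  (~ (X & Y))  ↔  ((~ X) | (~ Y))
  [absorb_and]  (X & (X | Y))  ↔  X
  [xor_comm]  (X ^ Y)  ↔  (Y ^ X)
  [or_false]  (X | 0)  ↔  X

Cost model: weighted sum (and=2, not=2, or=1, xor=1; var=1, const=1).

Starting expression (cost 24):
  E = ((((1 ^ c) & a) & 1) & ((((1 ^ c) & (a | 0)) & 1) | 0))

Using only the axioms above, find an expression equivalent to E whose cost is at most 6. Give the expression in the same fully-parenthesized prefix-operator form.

1. [or_false →] (a | 0)  →  a;  E = ((((1 ^ c) & a) & 1) & ((((1 ^ c) & a) & 1) | 0))
2. [absorb_and →] ((((1 ^ c) & a) & 1) & ((((1 ^ c) & a) & 1) | 0))  →  (((1 ^ c) & a) & 1)
3. [and_true →] (((1 ^ c) & a) & 1)  →  ((1 ^ c) & a);  cost 6 ≤ 6, done

((1 ^ c) & a)   [cost 6]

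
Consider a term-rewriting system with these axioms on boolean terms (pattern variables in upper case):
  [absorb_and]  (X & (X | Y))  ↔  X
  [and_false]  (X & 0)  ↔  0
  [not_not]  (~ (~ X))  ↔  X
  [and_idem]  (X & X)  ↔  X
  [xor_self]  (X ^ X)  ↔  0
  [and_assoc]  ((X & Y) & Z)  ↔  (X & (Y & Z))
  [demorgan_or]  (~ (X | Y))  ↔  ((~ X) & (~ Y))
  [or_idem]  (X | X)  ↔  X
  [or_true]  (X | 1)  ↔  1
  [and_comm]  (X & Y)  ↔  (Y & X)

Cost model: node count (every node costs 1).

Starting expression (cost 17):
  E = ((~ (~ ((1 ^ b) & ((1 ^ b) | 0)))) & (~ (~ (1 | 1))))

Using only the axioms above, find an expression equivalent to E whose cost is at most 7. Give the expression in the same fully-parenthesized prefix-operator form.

((1 ^ b) & (1 | 1))   [cost 7]

(1) (~ (~ (1 | 1)))  =[not_not →]=  (1 | 1)    ⊢ ((~ (~ ((1 ^ b) & ((1 ^ b) | 0)))) & (1 | 1))
(2) (~ (~ ((1 ^ b) & ((1 ^ b) | 0))))  =[not_not →]=  ((1 ^ b) & ((1 ^ b) | 0))    ⊢ (((1 ^ b) & ((1 ^ b) | 0)) & (1 | 1))
(3) ((1 ^ b) & ((1 ^ b) | 0))  =[absorb_and →]=  (1 ^ b)    ⊢ cost 7, within 7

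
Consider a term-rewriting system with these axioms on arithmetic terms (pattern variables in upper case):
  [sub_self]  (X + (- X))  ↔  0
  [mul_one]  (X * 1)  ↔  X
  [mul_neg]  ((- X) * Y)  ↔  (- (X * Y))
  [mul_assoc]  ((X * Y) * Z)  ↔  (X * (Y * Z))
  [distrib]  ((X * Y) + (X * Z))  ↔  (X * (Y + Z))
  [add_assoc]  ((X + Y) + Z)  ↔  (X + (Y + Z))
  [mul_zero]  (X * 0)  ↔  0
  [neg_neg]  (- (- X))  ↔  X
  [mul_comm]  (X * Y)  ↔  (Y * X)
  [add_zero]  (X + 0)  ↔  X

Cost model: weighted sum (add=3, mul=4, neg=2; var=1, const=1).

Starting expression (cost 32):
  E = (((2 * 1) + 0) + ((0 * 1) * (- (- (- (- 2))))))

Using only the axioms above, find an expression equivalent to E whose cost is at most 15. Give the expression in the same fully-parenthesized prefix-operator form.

((2 * 1) + (0 * 2))   [cost 15]

step 1: neg_neg (→) rewrites (- (- 2)) into 2, now (((2 * 1) + 0) + ((0 * 1) * (- (- 2))))
step 2: neg_neg (→) rewrites (- (- 2)) into 2, now (((2 * 1) + 0) + ((0 * 1) * 2))
step 3: add_zero (→) rewrites ((2 * 1) + 0) into (2 * 1), now ((2 * 1) + ((0 * 1) * 2))
step 4: mul_one (→) rewrites (0 * 1) into 0, reaching cost 15 (bound 15)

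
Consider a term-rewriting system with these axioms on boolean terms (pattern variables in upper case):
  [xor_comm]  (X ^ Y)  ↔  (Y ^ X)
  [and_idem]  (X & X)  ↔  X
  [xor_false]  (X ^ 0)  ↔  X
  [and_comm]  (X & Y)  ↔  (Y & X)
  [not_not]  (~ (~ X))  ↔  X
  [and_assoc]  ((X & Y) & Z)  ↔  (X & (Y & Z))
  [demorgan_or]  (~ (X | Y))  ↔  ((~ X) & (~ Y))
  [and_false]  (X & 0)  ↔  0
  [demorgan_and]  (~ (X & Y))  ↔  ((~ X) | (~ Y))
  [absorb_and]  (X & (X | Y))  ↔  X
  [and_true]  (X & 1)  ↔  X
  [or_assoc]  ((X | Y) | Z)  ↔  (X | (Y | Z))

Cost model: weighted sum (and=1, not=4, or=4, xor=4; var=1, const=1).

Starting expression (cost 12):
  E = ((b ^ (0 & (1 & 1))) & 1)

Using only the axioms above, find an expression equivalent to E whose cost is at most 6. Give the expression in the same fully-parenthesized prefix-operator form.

step 1: and_true (→) rewrites (1 & 1) into 1, now ((b ^ (0 & 1)) & 1)
step 2: and_true (→) rewrites (0 & 1) into 0, now ((b ^ 0) & 1)
step 3: and_true (→) rewrites ((b ^ 0) & 1) into (b ^ 0), reaching cost 6 (bound 6)

(b ^ 0)   [cost 6]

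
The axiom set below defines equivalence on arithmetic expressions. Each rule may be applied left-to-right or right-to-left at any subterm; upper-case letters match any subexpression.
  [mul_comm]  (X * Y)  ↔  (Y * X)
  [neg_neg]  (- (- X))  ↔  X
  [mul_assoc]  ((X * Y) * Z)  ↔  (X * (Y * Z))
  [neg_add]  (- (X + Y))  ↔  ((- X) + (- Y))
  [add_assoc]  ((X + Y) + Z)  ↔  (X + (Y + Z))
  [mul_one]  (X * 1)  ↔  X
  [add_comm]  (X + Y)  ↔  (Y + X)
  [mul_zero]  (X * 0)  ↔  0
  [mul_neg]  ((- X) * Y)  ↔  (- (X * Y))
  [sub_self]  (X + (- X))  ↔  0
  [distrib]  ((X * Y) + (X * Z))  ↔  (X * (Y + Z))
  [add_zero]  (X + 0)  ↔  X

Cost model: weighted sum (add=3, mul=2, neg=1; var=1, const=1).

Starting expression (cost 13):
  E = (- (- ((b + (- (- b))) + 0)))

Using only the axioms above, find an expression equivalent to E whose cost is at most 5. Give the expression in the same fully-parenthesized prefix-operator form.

(b + b)   [cost 5]

step 1: add_zero (→) rewrites ((b + (- (- b))) + 0) into (b + (- (- b))), now (- (- (b + (- (- b)))))
step 2: neg_neg (→) rewrites (- (- b)) into b, now (- (- (b + b)))
step 3: neg_neg (→) rewrites (- (- (b + b))) into (b + b), reaching cost 5 (bound 5)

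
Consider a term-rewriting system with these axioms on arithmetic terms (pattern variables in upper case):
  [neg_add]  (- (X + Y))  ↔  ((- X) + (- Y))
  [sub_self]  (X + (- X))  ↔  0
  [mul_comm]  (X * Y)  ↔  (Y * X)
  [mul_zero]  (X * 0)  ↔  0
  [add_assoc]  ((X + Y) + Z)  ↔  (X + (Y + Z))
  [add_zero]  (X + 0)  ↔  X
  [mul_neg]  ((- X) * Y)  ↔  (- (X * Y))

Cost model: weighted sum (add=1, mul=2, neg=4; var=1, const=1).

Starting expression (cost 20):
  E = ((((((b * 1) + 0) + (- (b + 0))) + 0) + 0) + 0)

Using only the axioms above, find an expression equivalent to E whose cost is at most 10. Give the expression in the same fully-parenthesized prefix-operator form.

((1 * b) + (- b))   [cost 10]

step 1: add_zero (→) rewrites ((((((b * 1) + 0) + (- (b + 0))) + 0) + 0) + 0) into (((((b * 1) + 0) + (- (b + 0))) + 0) + 0)
step 2: add_zero (→) rewrites ((b * 1) + 0) into (b * 1), now ((((b * 1) + (- (b + 0))) + 0) + 0)
step 3: mul_comm (→) rewrites (b * 1) into (1 * b), now ((((1 * b) + (- (b + 0))) + 0) + 0)
step 4: add_zero (→) rewrites ((((1 * b) + (- (b + 0))) + 0) + 0) into (((1 * b) + (- (b + 0))) + 0)
step 5: add_zero (→) rewrites (((1 * b) + (- (b + 0))) + 0) into ((1 * b) + (- (b + 0)))
step 6: add_zero (→) rewrites (b + 0) into b, reaching cost 10 (bound 10)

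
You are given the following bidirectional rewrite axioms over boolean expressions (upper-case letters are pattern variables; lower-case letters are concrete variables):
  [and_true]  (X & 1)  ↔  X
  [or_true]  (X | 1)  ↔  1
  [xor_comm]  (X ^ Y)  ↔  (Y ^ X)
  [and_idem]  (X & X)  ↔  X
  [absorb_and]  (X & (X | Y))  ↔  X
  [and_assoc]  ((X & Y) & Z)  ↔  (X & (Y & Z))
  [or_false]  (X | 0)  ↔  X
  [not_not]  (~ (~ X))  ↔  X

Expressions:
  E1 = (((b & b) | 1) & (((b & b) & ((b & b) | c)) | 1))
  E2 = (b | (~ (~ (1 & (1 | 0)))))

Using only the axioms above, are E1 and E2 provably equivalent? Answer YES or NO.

YES

step 1: absorb_and (→) rewrites ((b & b) & ((b & b) | c)) into (b & b), now (((b & b) | 1) & ((b & b) | 1))
step 2: and_idem (→) rewrites (((b & b) | 1) & ((b & b) | 1)) into ((b & b) | 1)
step 3: and_idem (→) rewrites (b & b) into b, now (b | 1)
step 4: not_not (←) rewrites 1 into (~ (~ 1)), now (b | (~ (~ 1)))
step 5: and_idem (←) rewrites 1 into (1 & 1), now (b | (~ (~ (1 & 1))))
step 6: or_false (←) rewrites 1 into (1 | 0), which is E2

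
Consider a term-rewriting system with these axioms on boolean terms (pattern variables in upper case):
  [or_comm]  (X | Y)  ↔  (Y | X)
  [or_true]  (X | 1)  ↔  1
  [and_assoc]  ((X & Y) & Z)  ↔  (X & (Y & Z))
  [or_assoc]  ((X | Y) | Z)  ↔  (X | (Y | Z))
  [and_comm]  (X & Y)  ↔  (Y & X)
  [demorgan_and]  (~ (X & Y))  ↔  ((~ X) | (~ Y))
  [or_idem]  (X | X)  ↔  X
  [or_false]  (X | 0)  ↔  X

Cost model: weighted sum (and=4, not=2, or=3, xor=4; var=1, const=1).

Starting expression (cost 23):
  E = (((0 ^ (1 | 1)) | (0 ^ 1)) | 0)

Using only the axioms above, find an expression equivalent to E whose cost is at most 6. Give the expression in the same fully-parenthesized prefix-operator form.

1. [or_idem →] (1 | 1)  →  1;  E = (((0 ^ 1) | (0 ^ 1)) | 0)
2. [or_idem →] ((0 ^ 1) | (0 ^ 1))  →  (0 ^ 1);  E = ((0 ^ 1) | 0)
3. [or_false →] ((0 ^ 1) | 0)  →  (0 ^ 1);  cost 6 ≤ 6, done

(0 ^ 1)   [cost 6]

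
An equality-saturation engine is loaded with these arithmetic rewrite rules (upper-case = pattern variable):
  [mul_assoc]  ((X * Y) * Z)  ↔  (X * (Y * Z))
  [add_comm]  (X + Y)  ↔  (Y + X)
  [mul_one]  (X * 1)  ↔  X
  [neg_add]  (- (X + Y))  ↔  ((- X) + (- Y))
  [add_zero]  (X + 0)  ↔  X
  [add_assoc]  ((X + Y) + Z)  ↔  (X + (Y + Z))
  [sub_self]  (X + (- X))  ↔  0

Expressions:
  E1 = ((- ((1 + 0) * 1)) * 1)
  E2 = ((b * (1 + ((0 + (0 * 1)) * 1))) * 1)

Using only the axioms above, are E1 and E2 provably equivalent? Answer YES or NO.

All listed rules preserve value, hence provable equivalence implies equal values everywhere; look for a separating assignment.
b=0 gives E1 ↦ -1, E2 ↦ 0; values differ ⇒ not provably equivalent.

NO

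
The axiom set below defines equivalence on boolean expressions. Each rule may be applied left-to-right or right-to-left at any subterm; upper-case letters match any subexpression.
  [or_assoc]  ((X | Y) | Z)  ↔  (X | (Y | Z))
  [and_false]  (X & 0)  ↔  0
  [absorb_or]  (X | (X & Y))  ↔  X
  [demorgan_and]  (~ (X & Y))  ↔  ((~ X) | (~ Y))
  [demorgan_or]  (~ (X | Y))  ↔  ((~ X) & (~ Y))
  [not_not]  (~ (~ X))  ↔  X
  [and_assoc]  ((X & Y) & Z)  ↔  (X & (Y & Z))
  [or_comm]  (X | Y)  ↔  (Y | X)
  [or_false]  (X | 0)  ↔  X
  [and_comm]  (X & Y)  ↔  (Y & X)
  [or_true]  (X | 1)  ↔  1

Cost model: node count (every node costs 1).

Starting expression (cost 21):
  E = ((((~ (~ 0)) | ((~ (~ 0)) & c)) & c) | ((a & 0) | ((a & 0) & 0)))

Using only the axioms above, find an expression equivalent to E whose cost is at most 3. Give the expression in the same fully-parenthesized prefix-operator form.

(0 & c)   [cost 3]

step 1: absorb_or (→) rewrites ((~ (~ 0)) | ((~ (~ 0)) & c)) into (~ (~ 0)), now (((~ (~ 0)) & c) | ((a & 0) | ((a & 0) & 0)))
step 2: absorb_or (→) rewrites ((a & 0) | ((a & 0) & 0)) into (a & 0), now (((~ (~ 0)) & c) | (a & 0))
step 3: and_false (→) rewrites (a & 0) into 0, now (((~ (~ 0)) & c) | 0)
step 4: or_false (→) rewrites (((~ (~ 0)) & c) | 0) into ((~ (~ 0)) & c)
step 5: not_not (→) rewrites (~ (~ 0)) into 0, reaching cost 3 (bound 3)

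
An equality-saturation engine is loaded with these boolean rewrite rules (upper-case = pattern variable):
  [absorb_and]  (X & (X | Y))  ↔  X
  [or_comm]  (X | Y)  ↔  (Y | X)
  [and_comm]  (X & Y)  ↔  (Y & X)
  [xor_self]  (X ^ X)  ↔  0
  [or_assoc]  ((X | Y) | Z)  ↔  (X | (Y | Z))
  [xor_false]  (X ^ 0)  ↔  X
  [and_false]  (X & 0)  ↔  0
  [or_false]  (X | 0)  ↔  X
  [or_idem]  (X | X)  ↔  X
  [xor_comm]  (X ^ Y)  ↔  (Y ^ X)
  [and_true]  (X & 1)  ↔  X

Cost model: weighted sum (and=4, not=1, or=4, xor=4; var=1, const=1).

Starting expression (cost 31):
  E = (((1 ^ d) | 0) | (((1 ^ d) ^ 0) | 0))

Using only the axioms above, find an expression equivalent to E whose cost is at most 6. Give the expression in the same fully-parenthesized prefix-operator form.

step 1: xor_false (→) rewrites ((1 ^ d) ^ 0) into (1 ^ d), now (((1 ^ d) | 0) | ((1 ^ d) | 0))
step 2: or_idem (→) rewrites (((1 ^ d) | 0) | ((1 ^ d) | 0)) into ((1 ^ d) | 0)
step 3: or_false (→) rewrites ((1 ^ d) | 0) into (1 ^ d), reaching cost 6 (bound 6)

(1 ^ d)   [cost 6]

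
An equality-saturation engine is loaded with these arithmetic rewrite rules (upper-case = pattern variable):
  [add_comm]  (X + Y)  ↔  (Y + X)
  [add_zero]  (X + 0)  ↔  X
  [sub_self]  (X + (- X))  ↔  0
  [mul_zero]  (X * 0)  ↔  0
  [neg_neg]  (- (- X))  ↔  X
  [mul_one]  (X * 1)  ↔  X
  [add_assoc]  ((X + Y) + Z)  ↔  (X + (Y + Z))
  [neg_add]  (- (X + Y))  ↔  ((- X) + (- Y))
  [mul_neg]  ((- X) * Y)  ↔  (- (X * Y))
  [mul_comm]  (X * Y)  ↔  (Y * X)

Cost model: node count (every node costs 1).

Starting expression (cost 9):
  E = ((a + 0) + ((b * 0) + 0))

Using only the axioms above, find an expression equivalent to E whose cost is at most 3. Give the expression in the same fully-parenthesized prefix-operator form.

(0 + a)   [cost 3]

1. [add_zero →] ((b * 0) + 0)  →  (b * 0);  E = ((a + 0) + (b * 0))
2. [mul_zero →] (b * 0)  →  0;  E = ((a + 0) + 0)
3. [add_comm →] ((a + 0) + 0)  →  (0 + (a + 0))
4. [add_zero →] (a + 0)  →  a;  cost 3 ≤ 3, done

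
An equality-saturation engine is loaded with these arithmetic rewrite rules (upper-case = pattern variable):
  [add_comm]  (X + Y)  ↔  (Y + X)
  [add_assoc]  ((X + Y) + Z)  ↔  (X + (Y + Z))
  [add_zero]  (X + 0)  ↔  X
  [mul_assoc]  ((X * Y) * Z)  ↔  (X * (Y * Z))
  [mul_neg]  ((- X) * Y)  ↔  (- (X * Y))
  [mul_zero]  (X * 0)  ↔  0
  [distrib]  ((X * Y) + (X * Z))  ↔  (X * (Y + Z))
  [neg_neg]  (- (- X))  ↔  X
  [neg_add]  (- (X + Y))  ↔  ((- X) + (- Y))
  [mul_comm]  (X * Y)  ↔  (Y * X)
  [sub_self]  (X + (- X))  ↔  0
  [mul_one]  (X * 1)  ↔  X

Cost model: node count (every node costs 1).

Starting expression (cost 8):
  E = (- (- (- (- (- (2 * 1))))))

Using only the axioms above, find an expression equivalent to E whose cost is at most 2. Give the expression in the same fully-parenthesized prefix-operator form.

(- 2)   [cost 2]

step 1: neg_neg (→) rewrites (- (- (- (- (2 * 1))))) into (- (- (2 * 1))), now (- (- (- (2 * 1))))
step 2: mul_one (→) rewrites (2 * 1) into 2, now (- (- (- 2)))
step 3: neg_neg (→) rewrites (- (- 2)) into 2, reaching cost 2 (bound 2)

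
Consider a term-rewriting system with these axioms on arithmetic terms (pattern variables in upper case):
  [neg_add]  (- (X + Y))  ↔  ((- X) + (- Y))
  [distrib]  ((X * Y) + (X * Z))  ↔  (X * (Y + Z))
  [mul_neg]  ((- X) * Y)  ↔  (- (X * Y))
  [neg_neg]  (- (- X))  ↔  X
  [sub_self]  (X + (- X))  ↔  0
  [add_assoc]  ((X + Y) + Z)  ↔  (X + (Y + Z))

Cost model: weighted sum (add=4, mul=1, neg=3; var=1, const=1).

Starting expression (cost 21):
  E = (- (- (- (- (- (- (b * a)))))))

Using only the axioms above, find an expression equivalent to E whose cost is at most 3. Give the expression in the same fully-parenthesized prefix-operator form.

step 1: neg_neg (→) rewrites (- (- (b * a))) into (b * a), now (- (- (- (- (b * a)))))
step 2: neg_neg (→) rewrites (- (- (- (- (b * a))))) into (- (- (b * a)))
step 3: neg_neg (→) rewrites (- (- (b * a))) into (b * a), reaching cost 3 (bound 3)

(b * a)   [cost 3]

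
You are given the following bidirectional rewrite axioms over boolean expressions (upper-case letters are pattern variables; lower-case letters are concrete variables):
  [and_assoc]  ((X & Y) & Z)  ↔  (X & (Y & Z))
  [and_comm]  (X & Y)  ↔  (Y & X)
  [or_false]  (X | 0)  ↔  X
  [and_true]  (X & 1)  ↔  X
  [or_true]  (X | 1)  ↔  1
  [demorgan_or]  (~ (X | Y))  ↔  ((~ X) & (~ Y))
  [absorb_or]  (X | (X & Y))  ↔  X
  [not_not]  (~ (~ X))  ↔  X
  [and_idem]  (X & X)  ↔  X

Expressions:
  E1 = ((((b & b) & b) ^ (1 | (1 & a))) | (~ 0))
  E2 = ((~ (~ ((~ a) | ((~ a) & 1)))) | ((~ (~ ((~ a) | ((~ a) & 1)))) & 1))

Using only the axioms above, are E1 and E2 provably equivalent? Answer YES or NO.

All listed rules preserve value, hence provable equivalence implies equal values everywhere; look for a separating assignment.
a=1, b=0 gives E1 ↦ 1, E2 ↦ 0; values differ ⇒ not provably equivalent.

NO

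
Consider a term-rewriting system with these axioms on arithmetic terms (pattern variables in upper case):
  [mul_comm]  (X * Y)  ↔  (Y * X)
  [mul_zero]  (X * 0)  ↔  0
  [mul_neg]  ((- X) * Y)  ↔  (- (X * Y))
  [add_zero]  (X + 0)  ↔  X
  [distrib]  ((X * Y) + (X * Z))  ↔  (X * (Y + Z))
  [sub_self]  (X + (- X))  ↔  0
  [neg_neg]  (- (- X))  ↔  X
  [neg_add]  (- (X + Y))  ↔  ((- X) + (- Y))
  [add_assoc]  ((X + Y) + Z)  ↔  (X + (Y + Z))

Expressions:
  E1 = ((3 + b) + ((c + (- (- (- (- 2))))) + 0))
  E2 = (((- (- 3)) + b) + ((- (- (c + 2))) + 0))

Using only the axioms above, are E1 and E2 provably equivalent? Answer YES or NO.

YES

step 1: neg_neg (→) rewrites (- (- (- 2))) into (- 2), now ((3 + b) + ((c + (- (- 2))) + 0))
step 2: add_zero (→) rewrites ((c + (- (- 2))) + 0) into (c + (- (- 2))), now ((3 + b) + (c + (- (- 2))))
step 3: neg_neg (→) rewrites (- (- 2)) into 2, now ((3 + b) + (c + 2))
step 4: neg_neg (←) rewrites (c + 2) into (- (- (c + 2))), now ((3 + b) + (- (- (c + 2))))
step 5: add_zero (←) rewrites (- (- (c + 2))) into ((- (- (c + 2))) + 0), now ((3 + b) + ((- (- (c + 2))) + 0))
step 6: neg_neg (←) rewrites 3 into (- (- 3)), which is E2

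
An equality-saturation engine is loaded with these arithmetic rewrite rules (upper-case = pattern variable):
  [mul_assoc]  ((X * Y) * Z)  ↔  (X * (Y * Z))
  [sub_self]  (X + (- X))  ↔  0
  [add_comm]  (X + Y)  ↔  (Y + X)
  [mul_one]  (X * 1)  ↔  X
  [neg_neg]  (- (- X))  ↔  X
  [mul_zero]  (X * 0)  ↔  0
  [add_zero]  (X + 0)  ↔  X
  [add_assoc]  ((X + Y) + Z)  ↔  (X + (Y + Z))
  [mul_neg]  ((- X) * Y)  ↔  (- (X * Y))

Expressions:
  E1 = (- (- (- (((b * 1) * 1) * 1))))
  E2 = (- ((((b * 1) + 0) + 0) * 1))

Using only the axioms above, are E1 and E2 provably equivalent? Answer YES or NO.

step 1: mul_one (→) rewrites (((b * 1) * 1) * 1) into ((b * 1) * 1), now (- (- (- ((b * 1) * 1))))
step 2: mul_one (→) rewrites (b * 1) into b, now (- (- (- (b * 1))))
step 3: mul_one (→) rewrites (b * 1) into b, now (- (- (- b)))
step 4: neg_neg (→) rewrites (- (- b)) into b, now (- b)
step 5: add_zero (←) rewrites b into (b + 0), now (- (b + 0))
step 6: add_zero (←) rewrites b into (b + 0), now (- ((b + 0) + 0))
step 7: mul_one (←) rewrites b into (b * 1), now (- (((b * 1) + 0) + 0))
step 8: mul_one (←) rewrites (((b * 1) + 0) + 0) into ((((b * 1) + 0) + 0) * 1), which is E2

YES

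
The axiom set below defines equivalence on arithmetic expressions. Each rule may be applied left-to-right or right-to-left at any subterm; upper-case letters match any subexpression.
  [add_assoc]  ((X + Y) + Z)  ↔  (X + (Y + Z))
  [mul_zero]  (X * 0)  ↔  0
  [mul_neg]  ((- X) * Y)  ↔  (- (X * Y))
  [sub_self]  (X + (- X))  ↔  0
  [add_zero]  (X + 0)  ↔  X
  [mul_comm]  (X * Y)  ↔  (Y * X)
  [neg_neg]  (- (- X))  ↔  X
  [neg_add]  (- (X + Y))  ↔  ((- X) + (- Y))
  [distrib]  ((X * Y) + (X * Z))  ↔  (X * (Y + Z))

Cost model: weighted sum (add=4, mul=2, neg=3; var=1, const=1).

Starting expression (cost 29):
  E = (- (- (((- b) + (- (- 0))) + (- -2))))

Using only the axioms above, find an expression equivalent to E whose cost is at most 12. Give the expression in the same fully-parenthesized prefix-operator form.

1. [neg_neg →] (- (- 0))  →  0;  E = (- (- (((- b) + 0) + (- -2))))
2. [add_zero →] ((- b) + 0)  →  (- b);  E = (- (- ((- b) + (- -2))))
3. [neg_neg →] (- (- ((- b) + (- -2))))  →  ((- b) + (- -2));  cost 12 ≤ 12, done

((- b) + (- -2))   [cost 12]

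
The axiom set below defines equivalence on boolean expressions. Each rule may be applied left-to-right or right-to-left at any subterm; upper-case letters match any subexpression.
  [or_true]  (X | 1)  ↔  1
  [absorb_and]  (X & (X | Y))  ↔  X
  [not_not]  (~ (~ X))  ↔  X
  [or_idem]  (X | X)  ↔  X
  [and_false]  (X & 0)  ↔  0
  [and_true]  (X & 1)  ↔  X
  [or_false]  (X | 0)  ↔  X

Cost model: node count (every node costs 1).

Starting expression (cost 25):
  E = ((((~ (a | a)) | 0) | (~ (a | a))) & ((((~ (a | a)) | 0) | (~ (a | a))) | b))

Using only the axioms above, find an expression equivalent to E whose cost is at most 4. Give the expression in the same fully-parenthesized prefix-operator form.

1. [absorb_and →] ((((~ (a | a)) | 0) | (~ (a | a))) & ((((~ (a | a)) | 0) | (~ (a | a))) | b))  →  (((~ (a | a)) | 0) | (~ (a | a)))
2. [or_false →] ((~ (a | a)) | 0)  →  (~ (a | a));  E = ((~ (a | a)) | (~ (a | a)))
3. [or_idem →] ((~ (a | a)) | (~ (a | a)))  →  (~ (a | a));  cost 4 ≤ 4, done

(~ (a | a))   [cost 4]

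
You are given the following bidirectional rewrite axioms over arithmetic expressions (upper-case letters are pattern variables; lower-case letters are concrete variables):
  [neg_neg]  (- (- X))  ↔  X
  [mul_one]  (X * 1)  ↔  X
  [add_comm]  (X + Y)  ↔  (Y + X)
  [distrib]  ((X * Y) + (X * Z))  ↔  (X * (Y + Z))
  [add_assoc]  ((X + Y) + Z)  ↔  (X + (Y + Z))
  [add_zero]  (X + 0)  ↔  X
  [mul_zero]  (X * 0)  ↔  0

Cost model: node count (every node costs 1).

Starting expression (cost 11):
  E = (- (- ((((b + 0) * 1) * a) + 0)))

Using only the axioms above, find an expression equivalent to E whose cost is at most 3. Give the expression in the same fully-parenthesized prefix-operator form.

(1) ((((b + 0) * 1) * a) + 0)  =[add_zero →]=  (((b + 0) * 1) * a)    ⊢ (- (- (((b + 0) * 1) * a)))
(2) (- (- (((b + 0) * 1) * a)))  =[neg_neg →]=  (((b + 0) * 1) * a)
(3) ((b + 0) * 1)  =[mul_one →]=  (b + 0)    ⊢ ((b + 0) * a)
(4) (b + 0)  =[add_zero →]=  b    ⊢ cost 3, within 3

(b * a)   [cost 3]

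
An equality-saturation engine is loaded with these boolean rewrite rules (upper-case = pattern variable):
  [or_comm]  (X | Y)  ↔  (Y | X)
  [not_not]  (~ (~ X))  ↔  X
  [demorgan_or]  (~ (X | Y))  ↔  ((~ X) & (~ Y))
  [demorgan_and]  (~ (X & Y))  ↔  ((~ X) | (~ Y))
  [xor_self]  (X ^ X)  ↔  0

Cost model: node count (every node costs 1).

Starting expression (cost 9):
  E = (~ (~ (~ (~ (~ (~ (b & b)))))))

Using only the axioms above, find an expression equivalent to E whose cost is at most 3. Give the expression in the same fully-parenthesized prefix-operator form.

step 1: not_not (→) rewrites (~ (~ (b & b))) into (b & b), now (~ (~ (~ (~ (b & b)))))
step 2: not_not (→) rewrites (~ (~ (~ (b & b)))) into (~ (b & b)), now (~ (~ (b & b)))
step 3: not_not (→) rewrites (~ (~ (b & b))) into (b & b), reaching cost 3 (bound 3)

(b & b)   [cost 3]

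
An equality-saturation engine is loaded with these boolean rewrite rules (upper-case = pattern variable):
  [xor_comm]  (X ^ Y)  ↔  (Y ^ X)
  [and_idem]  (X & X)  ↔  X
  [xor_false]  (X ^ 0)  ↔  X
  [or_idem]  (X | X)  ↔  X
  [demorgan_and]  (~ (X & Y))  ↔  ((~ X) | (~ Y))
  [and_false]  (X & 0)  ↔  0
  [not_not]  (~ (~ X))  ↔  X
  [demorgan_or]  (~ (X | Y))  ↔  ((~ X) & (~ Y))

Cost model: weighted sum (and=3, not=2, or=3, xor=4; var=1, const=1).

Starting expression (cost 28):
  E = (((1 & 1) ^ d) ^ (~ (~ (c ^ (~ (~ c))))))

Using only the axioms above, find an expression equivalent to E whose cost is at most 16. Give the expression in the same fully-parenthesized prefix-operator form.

step 1: not_not (→) rewrites (~ (~ c)) into c, now (((1 & 1) ^ d) ^ (~ (~ (c ^ c))))
step 2: not_not (→) rewrites (~ (~ (c ^ c))) into (c ^ c), now (((1 & 1) ^ d) ^ (c ^ c))
step 3: and_idem (→) rewrites (1 & 1) into 1, reaching cost 16 (bound 16)

((1 ^ d) ^ (c ^ c))   [cost 16]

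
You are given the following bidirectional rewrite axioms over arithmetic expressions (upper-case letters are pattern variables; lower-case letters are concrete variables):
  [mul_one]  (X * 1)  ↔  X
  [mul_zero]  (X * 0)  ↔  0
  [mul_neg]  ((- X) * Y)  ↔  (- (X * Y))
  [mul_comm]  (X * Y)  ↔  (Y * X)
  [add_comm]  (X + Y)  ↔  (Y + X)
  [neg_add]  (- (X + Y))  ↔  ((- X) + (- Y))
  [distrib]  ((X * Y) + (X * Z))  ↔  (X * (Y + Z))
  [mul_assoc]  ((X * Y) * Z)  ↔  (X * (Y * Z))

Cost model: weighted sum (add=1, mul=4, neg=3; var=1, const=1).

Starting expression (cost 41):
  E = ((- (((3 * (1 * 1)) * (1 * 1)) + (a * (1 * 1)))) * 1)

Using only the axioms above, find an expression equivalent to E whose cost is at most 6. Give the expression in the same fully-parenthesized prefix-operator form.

(- (a + 3))   [cost 6]

step 1: mul_one (→) rewrites (1 * 1) into 1, now ((- (((3 * 1) * (1 * 1)) + (a * (1 * 1)))) * 1)
step 2: mul_one (→) rewrites (1 * 1) into 1, now ((- (((3 * 1) * (1 * 1)) + (a * 1))) * 1)
step 3: mul_one (→) rewrites (1 * 1) into 1, now ((- (((3 * 1) * 1) + (a * 1))) * 1)
step 4: mul_one (→) rewrites (a * 1) into a, now ((- (((3 * 1) * 1) + a)) * 1)
step 5: mul_one (→) rewrites ((3 * 1) * 1) into (3 * 1), now ((- ((3 * 1) + a)) * 1)
step 6: mul_one (→) rewrites (3 * 1) into 3, now ((- (3 + a)) * 1)
step 7: add_comm (→) rewrites (3 + a) into (a + 3), now ((- (a + 3)) * 1)
step 8: mul_one (→) rewrites ((- (a + 3)) * 1) into (- (a + 3)), reaching cost 6 (bound 6)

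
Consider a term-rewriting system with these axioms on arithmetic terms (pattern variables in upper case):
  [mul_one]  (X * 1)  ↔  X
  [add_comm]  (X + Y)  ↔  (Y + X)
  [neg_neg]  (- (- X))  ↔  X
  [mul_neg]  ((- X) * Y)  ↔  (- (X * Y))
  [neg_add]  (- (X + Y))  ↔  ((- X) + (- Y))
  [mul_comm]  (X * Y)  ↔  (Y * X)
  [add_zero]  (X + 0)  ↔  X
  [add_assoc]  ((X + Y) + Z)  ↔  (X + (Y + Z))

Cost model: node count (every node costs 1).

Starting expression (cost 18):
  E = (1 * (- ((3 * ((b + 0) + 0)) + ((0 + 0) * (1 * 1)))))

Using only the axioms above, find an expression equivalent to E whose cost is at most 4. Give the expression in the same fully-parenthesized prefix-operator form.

(1) ((b + 0) + 0)  =[add_zero →]=  (b + 0)    ⊢ (1 * (- ((3 * (b + 0)) + ((0 + 0) * (1 * 1)))))
(2) (1 * 1)  =[mul_one →]=  1    ⊢ (1 * (- ((3 * (b + 0)) + ((0 + 0) * 1))))
(3) (0 + 0)  =[add_zero →]=  0    ⊢ (1 * (- ((3 * (b + 0)) + (0 * 1))))
(4) (1 * (- ((3 * (b + 0)) + (0 * 1))))  =[mul_comm →]=  ((- ((3 * (b + 0)) + (0 * 1))) * 1)
(5) ((- ((3 * (b + 0)) + (0 * 1))) * 1)  =[mul_one →]=  (- ((3 * (b + 0)) + (0 * 1)))
(6) (b + 0)  =[add_zero →]=  b    ⊢ (- ((3 * b) + (0 * 1)))
(7) (0 * 1)  =[mul_one →]=  0    ⊢ (- ((3 * b) + 0))
(8) ((3 * b) + 0)  =[add_zero →]=  (3 * b)    ⊢ cost 4, within 4

(- (3 * b))   [cost 4]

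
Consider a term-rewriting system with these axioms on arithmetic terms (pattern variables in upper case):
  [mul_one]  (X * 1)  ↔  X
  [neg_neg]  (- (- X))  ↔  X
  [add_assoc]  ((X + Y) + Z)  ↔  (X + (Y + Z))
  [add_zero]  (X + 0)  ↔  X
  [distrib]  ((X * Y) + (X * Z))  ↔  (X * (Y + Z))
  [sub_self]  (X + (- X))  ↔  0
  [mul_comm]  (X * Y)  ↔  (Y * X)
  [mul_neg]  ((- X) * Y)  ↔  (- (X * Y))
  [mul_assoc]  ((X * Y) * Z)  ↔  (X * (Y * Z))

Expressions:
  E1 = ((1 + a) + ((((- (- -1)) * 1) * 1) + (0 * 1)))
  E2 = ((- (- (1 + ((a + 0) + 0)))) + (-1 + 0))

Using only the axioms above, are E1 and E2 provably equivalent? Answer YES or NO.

1. [mul_one →] (((- (- -1)) * 1) * 1)  →  ((- (- -1)) * 1);  E1 = ((1 + a) + (((- (- -1)) * 1) + (0 * 1)))
2. [neg_neg →] (- (- -1))  →  -1;  E1 = ((1 + a) + ((-1 * 1) + (0 * 1)))
3. [mul_one →] (-1 * 1)  →  -1;  E1 = ((1 + a) + (-1 + (0 * 1)))
4. [mul_one →] (0 * 1)  →  0;  E1 = ((1 + a) + (-1 + 0))
5. [add_zero ←] a  →  (a + 0);  E1 = ((1 + (a + 0)) + (-1 + 0))
6. [add_zero ←] (a + 0)  →  ((a + 0) + 0);  E1 = ((1 + ((a + 0) + 0)) + (-1 + 0))
7. [neg_neg ←] (1 + ((a + 0) + 0))  →  (- (- (1 + ((a + 0) + 0))));  this is E2

YES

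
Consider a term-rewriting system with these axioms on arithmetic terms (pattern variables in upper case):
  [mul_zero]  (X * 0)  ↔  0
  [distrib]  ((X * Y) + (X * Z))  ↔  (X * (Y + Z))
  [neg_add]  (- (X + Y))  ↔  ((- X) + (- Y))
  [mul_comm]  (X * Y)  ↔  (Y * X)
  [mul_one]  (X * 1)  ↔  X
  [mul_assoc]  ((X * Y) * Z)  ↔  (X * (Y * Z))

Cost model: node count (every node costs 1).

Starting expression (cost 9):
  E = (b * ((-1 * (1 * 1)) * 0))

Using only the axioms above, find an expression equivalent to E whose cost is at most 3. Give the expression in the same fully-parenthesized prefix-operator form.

step 1: mul_one (→) rewrites (1 * 1) into 1, now (b * ((-1 * 1) * 0))
step 2: mul_one (→) rewrites (-1 * 1) into -1, now (b * (-1 * 0))
step 3: mul_zero (→) rewrites (-1 * 0) into 0, reaching cost 3 (bound 3)

(b * 0)   [cost 3]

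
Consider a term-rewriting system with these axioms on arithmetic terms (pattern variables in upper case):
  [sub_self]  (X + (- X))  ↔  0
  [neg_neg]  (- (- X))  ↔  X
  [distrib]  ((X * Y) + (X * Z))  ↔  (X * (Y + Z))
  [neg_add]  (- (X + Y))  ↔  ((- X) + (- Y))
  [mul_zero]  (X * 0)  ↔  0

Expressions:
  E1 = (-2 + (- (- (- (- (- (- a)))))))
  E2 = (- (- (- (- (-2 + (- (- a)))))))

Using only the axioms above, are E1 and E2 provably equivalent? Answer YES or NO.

(1) (- (- (- a)))  =[neg_neg →]=  (- a)    ⊢ (-2 + (- (- (- (- a)))))
(2) (- (- (- (- a))))  =[neg_neg →]=  (- (- a))    ⊢ (-2 + (- (- a)))
(3) (-2 + (- (- a)))  =[neg_neg ←]=  (- (- (-2 + (- (- a)))))
(4) (- (-2 + (- (- a))))  =[neg_neg ←]=  (- (- (- (-2 + (- (- a))))))    ⊢ E2

YES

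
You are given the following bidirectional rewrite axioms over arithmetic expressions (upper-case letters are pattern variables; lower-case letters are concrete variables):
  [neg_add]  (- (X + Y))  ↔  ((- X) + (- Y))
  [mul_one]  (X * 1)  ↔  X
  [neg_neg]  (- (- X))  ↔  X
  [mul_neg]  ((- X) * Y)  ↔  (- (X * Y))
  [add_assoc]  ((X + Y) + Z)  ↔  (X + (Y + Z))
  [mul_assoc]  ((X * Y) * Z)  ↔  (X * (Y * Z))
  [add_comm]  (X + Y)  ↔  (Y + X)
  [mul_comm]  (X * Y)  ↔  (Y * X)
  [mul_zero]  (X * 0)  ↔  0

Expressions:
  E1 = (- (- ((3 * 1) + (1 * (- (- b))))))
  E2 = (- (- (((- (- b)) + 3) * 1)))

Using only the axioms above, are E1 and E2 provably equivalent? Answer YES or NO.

(1) (- (- ((3 * 1) + (1 * (- (- b))))))  =[neg_neg →]=  ((3 * 1) + (1 * (- (- b))))
(2) (1 * (- (- b)))  =[mul_comm →]=  ((- (- b)) * 1)    ⊢ ((3 * 1) + ((- (- b)) * 1))
(3) ((- (- b)) * 1)  =[mul_one →]=  (- (- b))    ⊢ ((3 * 1) + (- (- b)))
(4) (3 * 1)  =[mul_one →]=  3    ⊢ (3 + (- (- b)))
(5) (- (- b))  =[neg_neg →]=  b    ⊢ (3 + b)
(6) (3 + b)  =[add_comm →]=  (b + 3)
(7) (b + 3)  =[neg_neg ←]=  (- (- (b + 3)))
(8) (b + 3)  =[mul_one ←]=  ((b + 3) * 1)    ⊢ (- (- ((b + 3) * 1)))
(9) b  =[neg_neg ←]=  (- (- b))    ⊢ E2

YES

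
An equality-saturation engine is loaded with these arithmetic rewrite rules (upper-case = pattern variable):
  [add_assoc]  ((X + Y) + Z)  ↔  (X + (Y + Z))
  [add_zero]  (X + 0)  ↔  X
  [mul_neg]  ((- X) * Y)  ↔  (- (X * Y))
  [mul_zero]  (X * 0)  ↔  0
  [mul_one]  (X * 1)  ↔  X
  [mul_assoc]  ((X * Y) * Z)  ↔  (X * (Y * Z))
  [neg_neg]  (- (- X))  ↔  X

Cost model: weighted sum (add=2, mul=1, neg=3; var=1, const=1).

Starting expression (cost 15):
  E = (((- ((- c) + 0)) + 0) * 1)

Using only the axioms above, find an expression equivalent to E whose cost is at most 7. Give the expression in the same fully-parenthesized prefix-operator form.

(1) ((- ((- c) + 0)) + 0)  =[add_zero →]=  (- ((- c) + 0))    ⊢ ((- ((- c) + 0)) * 1)
(2) ((- ((- c) + 0)) * 1)  =[mul_one →]=  (- ((- c) + 0))
(3) ((- c) + 0)  =[add_zero →]=  (- c)    ⊢ cost 7, within 7

(- (- c))   [cost 7]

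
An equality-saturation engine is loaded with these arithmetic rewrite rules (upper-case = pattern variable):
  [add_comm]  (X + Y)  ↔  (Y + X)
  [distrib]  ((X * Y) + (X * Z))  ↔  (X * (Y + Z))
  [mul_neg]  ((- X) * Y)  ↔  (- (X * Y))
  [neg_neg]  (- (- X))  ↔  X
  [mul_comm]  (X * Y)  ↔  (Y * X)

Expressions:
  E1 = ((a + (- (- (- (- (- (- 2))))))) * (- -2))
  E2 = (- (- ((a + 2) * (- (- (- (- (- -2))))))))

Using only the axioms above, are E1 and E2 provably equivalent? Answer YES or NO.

YES

1. [neg_neg →] (- (- (- (- (- 2)))))  →  (- (- (- 2)));  E1 = ((a + (- (- (- (- 2))))) * (- -2))
2. [neg_neg →] (- (- (- (- 2))))  →  (- (- 2));  E1 = ((a + (- (- 2))) * (- -2))
3. [neg_neg →] (- (- 2))  →  2;  E1 = ((a + 2) * (- -2))
4. [neg_neg ←] (- -2)  →  (- (- (- -2)));  E1 = ((a + 2) * (- (- (- -2))))
5. [neg_neg ←] ((a + 2) * (- (- (- -2))))  →  (- (- ((a + 2) * (- (- (- -2))))))
6. [neg_neg ←] (- (- (- -2)))  →  (- (- (- (- (- -2)))));  this is E2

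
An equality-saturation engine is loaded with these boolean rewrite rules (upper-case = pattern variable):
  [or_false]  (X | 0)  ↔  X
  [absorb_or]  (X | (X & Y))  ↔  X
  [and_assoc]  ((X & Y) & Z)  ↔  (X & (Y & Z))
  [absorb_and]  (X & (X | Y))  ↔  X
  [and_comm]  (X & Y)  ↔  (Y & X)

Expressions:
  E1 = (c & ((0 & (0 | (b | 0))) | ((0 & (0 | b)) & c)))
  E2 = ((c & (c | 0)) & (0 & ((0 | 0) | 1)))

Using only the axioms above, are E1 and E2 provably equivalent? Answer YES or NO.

YES

(1) (b | 0)  =[or_false →]=  b    ⊢ (c & ((0 & (0 | b)) | ((0 & (0 | b)) & c)))
(2) ((0 & (0 | b)) | ((0 & (0 | b)) & c))  =[absorb_or →]=  (0 & (0 | b))    ⊢ (c & (0 & (0 | b)))
(3) (0 & (0 | b))  =[absorb_and →]=  0    ⊢ (c & 0)
(4) 0  =[absorb_and ←]=  (0 & (0 | 1))    ⊢ (c & (0 & (0 | 1)))
(5) 0  =[or_false ←]=  (0 | 0)    ⊢ (c & (0 & ((0 | 0) | 1)))
(6) c  =[absorb_and ←]=  (c & (c | 0))    ⊢ E2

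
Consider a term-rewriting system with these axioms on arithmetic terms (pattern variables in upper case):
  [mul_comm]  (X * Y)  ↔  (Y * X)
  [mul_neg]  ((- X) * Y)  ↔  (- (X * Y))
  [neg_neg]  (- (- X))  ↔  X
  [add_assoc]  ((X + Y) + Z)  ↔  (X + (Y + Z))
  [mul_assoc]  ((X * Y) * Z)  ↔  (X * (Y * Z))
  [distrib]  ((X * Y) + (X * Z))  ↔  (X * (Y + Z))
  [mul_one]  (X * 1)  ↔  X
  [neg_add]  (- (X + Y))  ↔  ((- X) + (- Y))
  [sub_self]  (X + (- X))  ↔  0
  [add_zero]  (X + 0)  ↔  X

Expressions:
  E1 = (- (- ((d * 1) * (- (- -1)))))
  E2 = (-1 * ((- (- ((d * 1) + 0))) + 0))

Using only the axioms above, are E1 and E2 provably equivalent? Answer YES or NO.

YES

1. [neg_neg →] (- (- -1))  →  -1;  E1 = (- (- ((d * 1) * -1)))
2. [mul_one →] (d * 1)  →  d;  E1 = (- (- (d * -1)))
3. [mul_comm →] (d * -1)  →  (-1 * d);  E1 = (- (- (-1 * d)))
4. [neg_neg →] (- (- (-1 * d)))  →  (-1 * d)
5. [add_zero ←] d  →  (d + 0);  E1 = (-1 * (d + 0))
6. [neg_neg ←] (d + 0)  →  (- (- (d + 0)));  E1 = (-1 * (- (- (d + 0))))
7. [mul_one ←] d  →  (d * 1);  E1 = (-1 * (- (- ((d * 1) + 0))))
8. [add_zero ←] (- (- ((d * 1) + 0)))  →  ((- (- ((d * 1) + 0))) + 0);  this is E2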